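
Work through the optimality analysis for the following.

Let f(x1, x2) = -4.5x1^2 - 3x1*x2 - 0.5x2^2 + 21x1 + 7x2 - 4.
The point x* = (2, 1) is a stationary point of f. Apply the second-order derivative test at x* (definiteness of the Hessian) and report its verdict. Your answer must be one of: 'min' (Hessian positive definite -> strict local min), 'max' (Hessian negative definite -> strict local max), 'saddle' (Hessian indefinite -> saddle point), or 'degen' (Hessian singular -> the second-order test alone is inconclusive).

Compute the Hessian H = grad^2 f:
  H = [[-9, -3], [-3, -1]]
Verify stationarity: grad f(x*) = H x* + g = (0, 0).
Eigenvalues of H: -10, 0.
H has a zero eigenvalue (singular; negative semidefinite but not definite), so H is neither positive definite, negative definite, nor indefinite. The second-order test alone is inconclusive -> degen.
(Indeed, f is constant along the null direction of H through x*, so x* is not a strict local extremum.)

degen


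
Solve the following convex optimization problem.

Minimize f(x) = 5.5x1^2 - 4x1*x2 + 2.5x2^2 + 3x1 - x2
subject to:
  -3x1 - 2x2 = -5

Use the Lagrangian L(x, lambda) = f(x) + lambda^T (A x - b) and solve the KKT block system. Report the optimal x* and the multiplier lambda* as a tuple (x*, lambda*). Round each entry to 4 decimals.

Form the Lagrangian:
  L(x, lambda) = (1/2) x^T Q x + c^T x + lambda^T (A x - b)
Stationarity (grad_x L = 0): Q x + c + A^T lambda = 0.
Primal feasibility: A x = b.

This gives the KKT block system:
  [ Q   A^T ] [ x     ]   [-c ]
  [ A    0  ] [ lambda ] = [ b ]

Solving the linear system:
  x*      = (0.708, 1.438)
  lambda* = (1.6788)
  f(x*)   = 4.5401

x* = (0.708, 1.438), lambda* = (1.6788)


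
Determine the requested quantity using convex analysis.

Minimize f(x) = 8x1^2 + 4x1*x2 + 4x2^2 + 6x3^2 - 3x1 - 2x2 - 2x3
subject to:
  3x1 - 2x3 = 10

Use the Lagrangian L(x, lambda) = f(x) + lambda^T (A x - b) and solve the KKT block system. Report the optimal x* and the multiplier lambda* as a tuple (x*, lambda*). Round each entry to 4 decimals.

Form the Lagrangian:
  L(x, lambda) = (1/2) x^T Q x + c^T x + lambda^T (A x - b)
Stationarity (grad_x L = 0): Q x + c + A^T lambda = 0.
Primal feasibility: A x = b.

This gives the KKT block system:
  [ Q   A^T ] [ x     ]   [-c ]
  [ A    0  ] [ lambda ] = [ b ]

Solving the linear system:
  x*      = (2.3171, -0.9085, -1.5244)
  lambda* = (-10.1463)
  f(x*)   = 49.689

x* = (2.3171, -0.9085, -1.5244), lambda* = (-10.1463)


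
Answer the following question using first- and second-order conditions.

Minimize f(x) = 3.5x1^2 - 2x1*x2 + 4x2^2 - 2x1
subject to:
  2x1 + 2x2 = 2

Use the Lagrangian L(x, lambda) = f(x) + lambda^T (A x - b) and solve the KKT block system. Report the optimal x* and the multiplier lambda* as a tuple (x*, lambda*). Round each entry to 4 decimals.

Form the Lagrangian:
  L(x, lambda) = (1/2) x^T Q x + c^T x + lambda^T (A x - b)
Stationarity (grad_x L = 0): Q x + c + A^T lambda = 0.
Primal feasibility: A x = b.

This gives the KKT block system:
  [ Q   A^T ] [ x     ]   [-c ]
  [ A    0  ] [ lambda ] = [ b ]

Solving the linear system:
  x*      = (0.6316, 0.3684)
  lambda* = (-0.8421)
  f(x*)   = 0.2105

x* = (0.6316, 0.3684), lambda* = (-0.8421)


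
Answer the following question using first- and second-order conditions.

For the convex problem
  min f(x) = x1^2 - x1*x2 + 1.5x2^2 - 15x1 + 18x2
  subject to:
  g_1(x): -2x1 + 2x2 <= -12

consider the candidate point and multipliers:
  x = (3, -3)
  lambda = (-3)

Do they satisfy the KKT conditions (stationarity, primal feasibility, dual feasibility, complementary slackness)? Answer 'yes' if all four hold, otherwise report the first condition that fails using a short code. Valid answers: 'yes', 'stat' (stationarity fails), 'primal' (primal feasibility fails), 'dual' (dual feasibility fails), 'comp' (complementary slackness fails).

Gradient of f: grad f(x) = Q x + c = (-6, 6)
Constraint values g_i(x) = a_i^T x - b_i:
  g_1((3, -3)) = 0
Stationarity residual: grad f(x) + sum_i lambda_i a_i = (0, 0)
  -> stationarity OK
Primal feasibility (all g_i <= 0): OK
Dual feasibility (all lambda_i >= 0): FAILS
Complementary slackness (lambda_i * g_i(x) = 0 for all i): OK

Verdict: the first failing condition is dual_feasibility -> dual.

dual


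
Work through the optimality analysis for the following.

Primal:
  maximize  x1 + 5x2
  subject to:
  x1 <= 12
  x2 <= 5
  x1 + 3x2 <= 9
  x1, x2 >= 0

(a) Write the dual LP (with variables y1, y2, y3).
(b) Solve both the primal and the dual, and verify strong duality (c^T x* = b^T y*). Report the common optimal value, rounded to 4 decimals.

The standard primal-dual pair for 'max c^T x s.t. A x <= b, x >= 0' is:
  Dual:  min b^T y  s.t.  A^T y >= c,  y >= 0.

So the dual LP is:
  minimize  12y1 + 5y2 + 9y3
  subject to:
    y1 + y3 >= 1
    y2 + 3y3 >= 5
    y1, y2, y3 >= 0

Solving the primal: x* = (0, 3).
  primal value c^T x* = 15.
Solving the dual: y* = (0, 0, 1.6667).
  dual value b^T y* = 15.
Strong duality: c^T x* = b^T y*. Confirmed.

15


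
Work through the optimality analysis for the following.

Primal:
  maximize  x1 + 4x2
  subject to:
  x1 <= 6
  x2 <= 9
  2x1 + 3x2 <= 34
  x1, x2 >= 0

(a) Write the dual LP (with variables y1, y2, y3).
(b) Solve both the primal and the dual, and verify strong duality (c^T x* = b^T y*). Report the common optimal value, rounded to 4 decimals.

The standard primal-dual pair for 'max c^T x s.t. A x <= b, x >= 0' is:
  Dual:  min b^T y  s.t.  A^T y >= c,  y >= 0.

So the dual LP is:
  minimize  6y1 + 9y2 + 34y3
  subject to:
    y1 + 2y3 >= 1
    y2 + 3y3 >= 4
    y1, y2, y3 >= 0

Solving the primal: x* = (3.5, 9).
  primal value c^T x* = 39.5.
Solving the dual: y* = (0, 2.5, 0.5).
  dual value b^T y* = 39.5.
Strong duality: c^T x* = b^T y*. Confirmed.

39.5


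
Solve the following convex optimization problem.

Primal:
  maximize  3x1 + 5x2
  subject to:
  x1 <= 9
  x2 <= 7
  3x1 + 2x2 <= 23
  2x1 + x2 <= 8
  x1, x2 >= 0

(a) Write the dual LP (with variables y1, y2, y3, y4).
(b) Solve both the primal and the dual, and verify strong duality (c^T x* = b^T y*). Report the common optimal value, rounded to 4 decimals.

The standard primal-dual pair for 'max c^T x s.t. A x <= b, x >= 0' is:
  Dual:  min b^T y  s.t.  A^T y >= c,  y >= 0.

So the dual LP is:
  minimize  9y1 + 7y2 + 23y3 + 8y4
  subject to:
    y1 + 3y3 + 2y4 >= 3
    y2 + 2y3 + y4 >= 5
    y1, y2, y3, y4 >= 0

Solving the primal: x* = (0.5, 7).
  primal value c^T x* = 36.5.
Solving the dual: y* = (0, 3.5, 0, 1.5).
  dual value b^T y* = 36.5.
Strong duality: c^T x* = b^T y*. Confirmed.

36.5


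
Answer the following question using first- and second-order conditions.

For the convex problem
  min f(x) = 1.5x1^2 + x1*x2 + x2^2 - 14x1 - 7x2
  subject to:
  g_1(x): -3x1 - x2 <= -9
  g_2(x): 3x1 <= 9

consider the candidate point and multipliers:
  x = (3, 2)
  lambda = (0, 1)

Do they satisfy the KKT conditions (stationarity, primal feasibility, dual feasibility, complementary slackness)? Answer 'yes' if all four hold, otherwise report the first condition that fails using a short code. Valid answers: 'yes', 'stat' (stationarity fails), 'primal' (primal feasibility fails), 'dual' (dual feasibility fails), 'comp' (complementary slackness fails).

Gradient of f: grad f(x) = Q x + c = (-3, 0)
Constraint values g_i(x) = a_i^T x - b_i:
  g_1((3, 2)) = -2
  g_2((3, 2)) = 0
Stationarity residual: grad f(x) + sum_i lambda_i a_i = (0, 0)
  -> stationarity OK
Primal feasibility (all g_i <= 0): OK
Dual feasibility (all lambda_i >= 0): OK
Complementary slackness (lambda_i * g_i(x) = 0 for all i): OK

Verdict: yes, KKT holds.

yes


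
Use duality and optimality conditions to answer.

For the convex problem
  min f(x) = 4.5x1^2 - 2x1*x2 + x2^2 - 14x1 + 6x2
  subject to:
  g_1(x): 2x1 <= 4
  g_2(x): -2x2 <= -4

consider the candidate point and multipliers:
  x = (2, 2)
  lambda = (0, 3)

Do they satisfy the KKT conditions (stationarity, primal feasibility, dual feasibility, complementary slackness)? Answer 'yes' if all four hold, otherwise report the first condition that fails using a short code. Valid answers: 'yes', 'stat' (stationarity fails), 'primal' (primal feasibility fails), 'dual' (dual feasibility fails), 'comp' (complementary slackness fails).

Gradient of f: grad f(x) = Q x + c = (0, 6)
Constraint values g_i(x) = a_i^T x - b_i:
  g_1((2, 2)) = 0
  g_2((2, 2)) = 0
Stationarity residual: grad f(x) + sum_i lambda_i a_i = (0, 0)
  -> stationarity OK
Primal feasibility (all g_i <= 0): OK
Dual feasibility (all lambda_i >= 0): OK
Complementary slackness (lambda_i * g_i(x) = 0 for all i): OK

Verdict: yes, KKT holds.

yes


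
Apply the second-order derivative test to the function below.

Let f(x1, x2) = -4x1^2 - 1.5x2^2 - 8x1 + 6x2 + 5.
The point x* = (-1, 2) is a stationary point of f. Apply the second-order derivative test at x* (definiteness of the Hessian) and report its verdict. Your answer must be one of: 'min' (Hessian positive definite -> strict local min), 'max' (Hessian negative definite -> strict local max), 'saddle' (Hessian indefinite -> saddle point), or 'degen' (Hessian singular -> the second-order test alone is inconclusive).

Compute the Hessian H = grad^2 f:
  H = [[-8, 0], [0, -3]]
Verify stationarity: grad f(x*) = H x* + g = (0, 0).
Eigenvalues of H: -8, -3.
Both eigenvalues < 0, so H is negative definite -> x* is a strict local max.

max


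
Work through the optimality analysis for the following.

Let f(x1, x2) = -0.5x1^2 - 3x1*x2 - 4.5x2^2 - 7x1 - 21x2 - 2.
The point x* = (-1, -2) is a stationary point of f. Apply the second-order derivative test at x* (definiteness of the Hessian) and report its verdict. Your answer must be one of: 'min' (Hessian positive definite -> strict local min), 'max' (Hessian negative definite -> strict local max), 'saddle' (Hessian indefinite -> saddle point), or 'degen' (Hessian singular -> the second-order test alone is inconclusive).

Compute the Hessian H = grad^2 f:
  H = [[-1, -3], [-3, -9]]
Verify stationarity: grad f(x*) = H x* + g = (0, 0).
Eigenvalues of H: -10, 0.
H has a zero eigenvalue (singular; negative semidefinite but not definite), so H is neither positive definite, negative definite, nor indefinite. The second-order test alone is inconclusive -> degen.
(Indeed, f is constant along the null direction of H through x*, so x* is not a strict local extremum.)

degen


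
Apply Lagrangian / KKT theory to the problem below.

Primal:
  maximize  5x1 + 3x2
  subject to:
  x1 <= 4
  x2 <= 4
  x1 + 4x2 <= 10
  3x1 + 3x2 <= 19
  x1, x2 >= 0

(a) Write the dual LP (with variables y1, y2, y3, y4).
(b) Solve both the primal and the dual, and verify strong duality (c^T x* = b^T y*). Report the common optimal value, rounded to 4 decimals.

The standard primal-dual pair for 'max c^T x s.t. A x <= b, x >= 0' is:
  Dual:  min b^T y  s.t.  A^T y >= c,  y >= 0.

So the dual LP is:
  minimize  4y1 + 4y2 + 10y3 + 19y4
  subject to:
    y1 + y3 + 3y4 >= 5
    y2 + 4y3 + 3y4 >= 3
    y1, y2, y3, y4 >= 0

Solving the primal: x* = (4, 1.5).
  primal value c^T x* = 24.5.
Solving the dual: y* = (4.25, 0, 0.75, 0).
  dual value b^T y* = 24.5.
Strong duality: c^T x* = b^T y*. Confirmed.

24.5


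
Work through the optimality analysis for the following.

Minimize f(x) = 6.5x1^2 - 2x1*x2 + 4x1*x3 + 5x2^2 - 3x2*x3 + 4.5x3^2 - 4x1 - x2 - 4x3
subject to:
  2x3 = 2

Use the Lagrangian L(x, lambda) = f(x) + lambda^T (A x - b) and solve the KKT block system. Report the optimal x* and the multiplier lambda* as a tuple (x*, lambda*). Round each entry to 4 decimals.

Form the Lagrangian:
  L(x, lambda) = (1/2) x^T Q x + c^T x + lambda^T (A x - b)
Stationarity (grad_x L = 0): Q x + c + A^T lambda = 0.
Primal feasibility: A x = b.

This gives the KKT block system:
  [ Q   A^T ] [ x     ]   [-c ]
  [ A    0  ] [ lambda ] = [ b ]

Solving the linear system:
  x*      = (0.0635, 0.4127, 1)
  lambda* = (-2.0079)
  f(x*)   = -0.3254

x* = (0.0635, 0.4127, 1), lambda* = (-2.0079)


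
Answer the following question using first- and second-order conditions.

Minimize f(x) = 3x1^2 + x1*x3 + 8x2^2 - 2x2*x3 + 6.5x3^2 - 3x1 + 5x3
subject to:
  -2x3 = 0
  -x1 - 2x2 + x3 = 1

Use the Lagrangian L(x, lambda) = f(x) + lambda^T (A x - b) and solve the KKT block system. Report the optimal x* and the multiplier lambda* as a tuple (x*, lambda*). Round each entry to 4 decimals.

Form the Lagrangian:
  L(x, lambda) = (1/2) x^T Q x + c^T x + lambda^T (A x - b)
Stationarity (grad_x L = 0): Q x + c + A^T lambda = 0.
Primal feasibility: A x = b.

This gives the KKT block system:
  [ Q   A^T ] [ x     ]   [-c ]
  [ A    0  ] [ lambda ] = [ b ]

Solving the linear system:
  x*      = (-0.1, -0.45, 0)
  lambda* = (1.1, -3.6)
  f(x*)   = 1.95

x* = (-0.1, -0.45, 0), lambda* = (1.1, -3.6)


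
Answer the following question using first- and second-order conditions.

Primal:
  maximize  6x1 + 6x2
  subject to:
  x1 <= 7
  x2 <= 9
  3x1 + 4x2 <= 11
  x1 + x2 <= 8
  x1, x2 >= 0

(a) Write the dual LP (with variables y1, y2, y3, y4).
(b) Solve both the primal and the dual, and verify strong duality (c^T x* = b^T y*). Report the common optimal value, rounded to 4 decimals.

The standard primal-dual pair for 'max c^T x s.t. A x <= b, x >= 0' is:
  Dual:  min b^T y  s.t.  A^T y >= c,  y >= 0.

So the dual LP is:
  minimize  7y1 + 9y2 + 11y3 + 8y4
  subject to:
    y1 + 3y3 + y4 >= 6
    y2 + 4y3 + y4 >= 6
    y1, y2, y3, y4 >= 0

Solving the primal: x* = (3.6667, 0).
  primal value c^T x* = 22.
Solving the dual: y* = (0, 0, 2, 0).
  dual value b^T y* = 22.
Strong duality: c^T x* = b^T y*. Confirmed.

22


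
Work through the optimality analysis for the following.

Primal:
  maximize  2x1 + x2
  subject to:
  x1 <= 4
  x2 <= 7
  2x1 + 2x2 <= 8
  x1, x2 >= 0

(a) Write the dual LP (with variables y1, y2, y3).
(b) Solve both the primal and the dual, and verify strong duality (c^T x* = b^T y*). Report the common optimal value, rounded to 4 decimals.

The standard primal-dual pair for 'max c^T x s.t. A x <= b, x >= 0' is:
  Dual:  min b^T y  s.t.  A^T y >= c,  y >= 0.

So the dual LP is:
  minimize  4y1 + 7y2 + 8y3
  subject to:
    y1 + 2y3 >= 2
    y2 + 2y3 >= 1
    y1, y2, y3 >= 0

Solving the primal: x* = (4, 0).
  primal value c^T x* = 8.
Solving the dual: y* = (1, 0, 0.5).
  dual value b^T y* = 8.
Strong duality: c^T x* = b^T y*. Confirmed.

8


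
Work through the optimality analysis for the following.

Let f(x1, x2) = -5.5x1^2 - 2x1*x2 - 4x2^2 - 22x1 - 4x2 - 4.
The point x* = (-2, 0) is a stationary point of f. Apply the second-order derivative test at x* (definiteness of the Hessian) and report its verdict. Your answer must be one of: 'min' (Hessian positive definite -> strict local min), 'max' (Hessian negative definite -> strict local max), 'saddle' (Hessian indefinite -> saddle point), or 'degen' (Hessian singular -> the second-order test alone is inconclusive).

Compute the Hessian H = grad^2 f:
  H = [[-11, -2], [-2, -8]]
Verify stationarity: grad f(x*) = H x* + g = (0, 0).
Eigenvalues of H: -12, -7.
Both eigenvalues < 0, so H is negative definite -> x* is a strict local max.

max


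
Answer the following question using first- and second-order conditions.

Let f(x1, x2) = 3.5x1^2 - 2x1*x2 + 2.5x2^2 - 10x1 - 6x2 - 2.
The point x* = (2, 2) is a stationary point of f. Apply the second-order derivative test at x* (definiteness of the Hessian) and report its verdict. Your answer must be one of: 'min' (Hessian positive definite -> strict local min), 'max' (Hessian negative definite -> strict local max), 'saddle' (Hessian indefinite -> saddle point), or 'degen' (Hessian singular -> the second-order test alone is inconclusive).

Compute the Hessian H = grad^2 f:
  H = [[7, -2], [-2, 5]]
Verify stationarity: grad f(x*) = H x* + g = (0, 0).
Eigenvalues of H: 3.7639, 8.2361.
Both eigenvalues > 0, so H is positive definite -> x* is a strict local min.

min


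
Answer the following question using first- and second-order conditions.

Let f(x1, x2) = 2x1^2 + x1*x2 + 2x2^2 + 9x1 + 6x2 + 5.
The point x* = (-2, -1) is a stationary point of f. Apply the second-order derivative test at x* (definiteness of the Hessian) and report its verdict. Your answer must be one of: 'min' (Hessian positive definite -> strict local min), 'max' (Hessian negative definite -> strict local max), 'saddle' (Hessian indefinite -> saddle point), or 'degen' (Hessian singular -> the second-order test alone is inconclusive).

Compute the Hessian H = grad^2 f:
  H = [[4, 1], [1, 4]]
Verify stationarity: grad f(x*) = H x* + g = (0, 0).
Eigenvalues of H: 3, 5.
Both eigenvalues > 0, so H is positive definite -> x* is a strict local min.

min


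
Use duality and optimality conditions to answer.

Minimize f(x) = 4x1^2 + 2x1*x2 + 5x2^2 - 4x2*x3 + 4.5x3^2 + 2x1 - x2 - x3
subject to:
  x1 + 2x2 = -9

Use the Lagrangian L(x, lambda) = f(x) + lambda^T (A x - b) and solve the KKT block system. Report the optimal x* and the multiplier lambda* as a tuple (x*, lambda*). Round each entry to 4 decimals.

Form the Lagrangian:
  L(x, lambda) = (1/2) x^T Q x + c^T x + lambda^T (A x - b)
Stationarity (grad_x L = 0): Q x + c + A^T lambda = 0.
Primal feasibility: A x = b.

This gives the KKT block system:
  [ Q   A^T ] [ x     ]   [-c ]
  [ A    0  ] [ lambda ] = [ b ]

Solving the linear system:
  x*      = (-1.5172, -3.7414, -1.5517)
  lambda* = (17.6207)
  f(x*)   = 80.4224

x* = (-1.5172, -3.7414, -1.5517), lambda* = (17.6207)


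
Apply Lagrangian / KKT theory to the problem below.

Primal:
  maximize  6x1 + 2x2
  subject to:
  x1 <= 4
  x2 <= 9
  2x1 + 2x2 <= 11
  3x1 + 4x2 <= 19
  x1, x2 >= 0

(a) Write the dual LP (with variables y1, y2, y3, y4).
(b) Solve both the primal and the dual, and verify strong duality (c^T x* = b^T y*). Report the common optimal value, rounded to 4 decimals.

The standard primal-dual pair for 'max c^T x s.t. A x <= b, x >= 0' is:
  Dual:  min b^T y  s.t.  A^T y >= c,  y >= 0.

So the dual LP is:
  minimize  4y1 + 9y2 + 11y3 + 19y4
  subject to:
    y1 + 2y3 + 3y4 >= 6
    y2 + 2y3 + 4y4 >= 2
    y1, y2, y3, y4 >= 0

Solving the primal: x* = (4, 1.5).
  primal value c^T x* = 27.
Solving the dual: y* = (4, 0, 1, 0).
  dual value b^T y* = 27.
Strong duality: c^T x* = b^T y*. Confirmed.

27


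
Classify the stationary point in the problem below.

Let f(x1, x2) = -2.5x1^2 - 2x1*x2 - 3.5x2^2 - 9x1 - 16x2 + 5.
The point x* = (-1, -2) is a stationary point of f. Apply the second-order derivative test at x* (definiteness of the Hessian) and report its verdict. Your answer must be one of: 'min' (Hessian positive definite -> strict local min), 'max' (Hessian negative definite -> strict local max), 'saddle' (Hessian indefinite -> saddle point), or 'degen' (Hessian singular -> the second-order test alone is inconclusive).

Compute the Hessian H = grad^2 f:
  H = [[-5, -2], [-2, -7]]
Verify stationarity: grad f(x*) = H x* + g = (0, 0).
Eigenvalues of H: -8.2361, -3.7639.
Both eigenvalues < 0, so H is negative definite -> x* is a strict local max.

max


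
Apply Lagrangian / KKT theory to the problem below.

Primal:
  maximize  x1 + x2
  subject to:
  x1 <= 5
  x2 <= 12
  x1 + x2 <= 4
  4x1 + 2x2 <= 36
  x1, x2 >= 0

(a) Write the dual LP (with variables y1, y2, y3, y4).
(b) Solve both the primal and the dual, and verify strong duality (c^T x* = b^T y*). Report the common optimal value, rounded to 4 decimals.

The standard primal-dual pair for 'max c^T x s.t. A x <= b, x >= 0' is:
  Dual:  min b^T y  s.t.  A^T y >= c,  y >= 0.

So the dual LP is:
  minimize  5y1 + 12y2 + 4y3 + 36y4
  subject to:
    y1 + y3 + 4y4 >= 1
    y2 + y3 + 2y4 >= 1
    y1, y2, y3, y4 >= 0

Solving the primal: x* = (4, 0).
  primal value c^T x* = 4.
Solving the dual: y* = (0, 0, 1, 0).
  dual value b^T y* = 4.
Strong duality: c^T x* = b^T y*. Confirmed.

4


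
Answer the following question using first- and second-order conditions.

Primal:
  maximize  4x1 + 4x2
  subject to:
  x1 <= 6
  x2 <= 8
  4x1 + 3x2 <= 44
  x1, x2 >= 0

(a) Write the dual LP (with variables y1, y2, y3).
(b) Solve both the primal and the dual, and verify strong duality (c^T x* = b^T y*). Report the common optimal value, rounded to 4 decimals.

The standard primal-dual pair for 'max c^T x s.t. A x <= b, x >= 0' is:
  Dual:  min b^T y  s.t.  A^T y >= c,  y >= 0.

So the dual LP is:
  minimize  6y1 + 8y2 + 44y3
  subject to:
    y1 + 4y3 >= 4
    y2 + 3y3 >= 4
    y1, y2, y3 >= 0

Solving the primal: x* = (5, 8).
  primal value c^T x* = 52.
Solving the dual: y* = (0, 1, 1).
  dual value b^T y* = 52.
Strong duality: c^T x* = b^T y*. Confirmed.

52


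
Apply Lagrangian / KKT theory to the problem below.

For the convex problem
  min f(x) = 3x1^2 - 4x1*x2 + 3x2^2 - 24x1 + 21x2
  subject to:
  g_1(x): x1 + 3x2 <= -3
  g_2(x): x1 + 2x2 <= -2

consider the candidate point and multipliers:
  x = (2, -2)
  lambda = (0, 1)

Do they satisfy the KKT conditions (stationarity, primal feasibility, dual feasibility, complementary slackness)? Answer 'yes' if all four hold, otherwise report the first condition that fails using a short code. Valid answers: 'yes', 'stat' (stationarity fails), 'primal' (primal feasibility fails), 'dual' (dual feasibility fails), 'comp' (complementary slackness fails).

Gradient of f: grad f(x) = Q x + c = (-4, 1)
Constraint values g_i(x) = a_i^T x - b_i:
  g_1((2, -2)) = -1
  g_2((2, -2)) = 0
Stationarity residual: grad f(x) + sum_i lambda_i a_i = (-3, 3)
  -> stationarity FAILS
Primal feasibility (all g_i <= 0): OK
Dual feasibility (all lambda_i >= 0): OK
Complementary slackness (lambda_i * g_i(x) = 0 for all i): OK

Verdict: the first failing condition is stationarity -> stat.

stat


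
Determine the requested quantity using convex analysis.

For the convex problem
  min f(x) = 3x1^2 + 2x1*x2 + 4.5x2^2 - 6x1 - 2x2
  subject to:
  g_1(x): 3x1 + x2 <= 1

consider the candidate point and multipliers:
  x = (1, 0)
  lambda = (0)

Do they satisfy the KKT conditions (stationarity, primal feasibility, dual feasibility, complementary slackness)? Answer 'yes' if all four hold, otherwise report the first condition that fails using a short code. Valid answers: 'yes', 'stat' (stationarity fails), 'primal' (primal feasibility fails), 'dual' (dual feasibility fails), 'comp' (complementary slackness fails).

Gradient of f: grad f(x) = Q x + c = (0, 0)
Constraint values g_i(x) = a_i^T x - b_i:
  g_1((1, 0)) = 2
Stationarity residual: grad f(x) + sum_i lambda_i a_i = (0, 0)
  -> stationarity OK
Primal feasibility (all g_i <= 0): FAILS
Dual feasibility (all lambda_i >= 0): OK
Complementary slackness (lambda_i * g_i(x) = 0 for all i): OK

Verdict: the first failing condition is primal_feasibility -> primal.

primal


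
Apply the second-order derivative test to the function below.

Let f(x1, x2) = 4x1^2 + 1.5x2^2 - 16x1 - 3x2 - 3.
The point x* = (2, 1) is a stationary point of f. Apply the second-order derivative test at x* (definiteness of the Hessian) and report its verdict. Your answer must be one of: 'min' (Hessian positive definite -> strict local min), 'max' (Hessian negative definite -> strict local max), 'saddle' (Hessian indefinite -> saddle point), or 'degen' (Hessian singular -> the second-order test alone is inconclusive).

Compute the Hessian H = grad^2 f:
  H = [[8, 0], [0, 3]]
Verify stationarity: grad f(x*) = H x* + g = (0, 0).
Eigenvalues of H: 3, 8.
Both eigenvalues > 0, so H is positive definite -> x* is a strict local min.

min


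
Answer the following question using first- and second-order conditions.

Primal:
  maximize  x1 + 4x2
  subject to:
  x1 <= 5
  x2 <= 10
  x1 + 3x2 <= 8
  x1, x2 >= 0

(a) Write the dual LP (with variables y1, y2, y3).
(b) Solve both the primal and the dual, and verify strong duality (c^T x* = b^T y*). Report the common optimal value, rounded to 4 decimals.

The standard primal-dual pair for 'max c^T x s.t. A x <= b, x >= 0' is:
  Dual:  min b^T y  s.t.  A^T y >= c,  y >= 0.

So the dual LP is:
  minimize  5y1 + 10y2 + 8y3
  subject to:
    y1 + y3 >= 1
    y2 + 3y3 >= 4
    y1, y2, y3 >= 0

Solving the primal: x* = (0, 2.6667).
  primal value c^T x* = 10.6667.
Solving the dual: y* = (0, 0, 1.3333).
  dual value b^T y* = 10.6667.
Strong duality: c^T x* = b^T y*. Confirmed.

10.6667


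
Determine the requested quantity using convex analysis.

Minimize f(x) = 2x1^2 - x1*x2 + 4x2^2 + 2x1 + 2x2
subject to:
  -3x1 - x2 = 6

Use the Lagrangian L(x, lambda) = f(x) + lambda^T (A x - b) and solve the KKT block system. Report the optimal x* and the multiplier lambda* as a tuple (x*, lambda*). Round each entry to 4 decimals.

Form the Lagrangian:
  L(x, lambda) = (1/2) x^T Q x + c^T x + lambda^T (A x - b)
Stationarity (grad_x L = 0): Q x + c + A^T lambda = 0.
Primal feasibility: A x = b.

This gives the KKT block system:
  [ Q   A^T ] [ x     ]   [-c ]
  [ A    0  ] [ lambda ] = [ b ]

Solving the linear system:
  x*      = (-1.7805, -0.6585)
  lambda* = (-1.4878)
  f(x*)   = 2.0244

x* = (-1.7805, -0.6585), lambda* = (-1.4878)


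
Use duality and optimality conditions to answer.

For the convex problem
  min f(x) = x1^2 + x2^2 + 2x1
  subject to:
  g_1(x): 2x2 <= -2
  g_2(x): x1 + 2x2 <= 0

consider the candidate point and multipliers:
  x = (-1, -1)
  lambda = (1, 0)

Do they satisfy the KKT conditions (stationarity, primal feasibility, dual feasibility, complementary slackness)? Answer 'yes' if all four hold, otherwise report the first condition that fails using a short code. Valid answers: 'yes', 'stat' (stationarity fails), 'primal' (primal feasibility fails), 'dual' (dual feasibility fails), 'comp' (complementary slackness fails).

Gradient of f: grad f(x) = Q x + c = (0, -2)
Constraint values g_i(x) = a_i^T x - b_i:
  g_1((-1, -1)) = 0
  g_2((-1, -1)) = -3
Stationarity residual: grad f(x) + sum_i lambda_i a_i = (0, 0)
  -> stationarity OK
Primal feasibility (all g_i <= 0): OK
Dual feasibility (all lambda_i >= 0): OK
Complementary slackness (lambda_i * g_i(x) = 0 for all i): OK

Verdict: yes, KKT holds.

yes


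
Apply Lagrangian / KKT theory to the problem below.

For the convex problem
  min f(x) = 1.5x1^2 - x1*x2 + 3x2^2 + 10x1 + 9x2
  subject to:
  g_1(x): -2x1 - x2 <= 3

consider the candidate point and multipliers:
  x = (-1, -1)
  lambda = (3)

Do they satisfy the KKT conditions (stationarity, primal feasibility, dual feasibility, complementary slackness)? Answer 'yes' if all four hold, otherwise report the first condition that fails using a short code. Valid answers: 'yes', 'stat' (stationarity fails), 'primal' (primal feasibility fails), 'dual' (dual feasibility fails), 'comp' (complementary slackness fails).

Gradient of f: grad f(x) = Q x + c = (8, 4)
Constraint values g_i(x) = a_i^T x - b_i:
  g_1((-1, -1)) = 0
Stationarity residual: grad f(x) + sum_i lambda_i a_i = (2, 1)
  -> stationarity FAILS
Primal feasibility (all g_i <= 0): OK
Dual feasibility (all lambda_i >= 0): OK
Complementary slackness (lambda_i * g_i(x) = 0 for all i): OK

Verdict: the first failing condition is stationarity -> stat.

stat


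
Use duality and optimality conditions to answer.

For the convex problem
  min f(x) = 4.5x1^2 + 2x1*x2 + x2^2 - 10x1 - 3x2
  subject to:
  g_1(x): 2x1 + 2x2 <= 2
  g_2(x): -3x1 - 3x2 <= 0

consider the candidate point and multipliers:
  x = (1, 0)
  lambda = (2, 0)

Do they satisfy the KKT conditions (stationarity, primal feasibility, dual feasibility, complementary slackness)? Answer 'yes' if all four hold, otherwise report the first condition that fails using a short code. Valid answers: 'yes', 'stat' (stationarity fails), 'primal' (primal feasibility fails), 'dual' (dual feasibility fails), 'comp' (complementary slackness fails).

Gradient of f: grad f(x) = Q x + c = (-1, -1)
Constraint values g_i(x) = a_i^T x - b_i:
  g_1((1, 0)) = 0
  g_2((1, 0)) = -3
Stationarity residual: grad f(x) + sum_i lambda_i a_i = (3, 3)
  -> stationarity FAILS
Primal feasibility (all g_i <= 0): OK
Dual feasibility (all lambda_i >= 0): OK
Complementary slackness (lambda_i * g_i(x) = 0 for all i): OK

Verdict: the first failing condition is stationarity -> stat.

stat


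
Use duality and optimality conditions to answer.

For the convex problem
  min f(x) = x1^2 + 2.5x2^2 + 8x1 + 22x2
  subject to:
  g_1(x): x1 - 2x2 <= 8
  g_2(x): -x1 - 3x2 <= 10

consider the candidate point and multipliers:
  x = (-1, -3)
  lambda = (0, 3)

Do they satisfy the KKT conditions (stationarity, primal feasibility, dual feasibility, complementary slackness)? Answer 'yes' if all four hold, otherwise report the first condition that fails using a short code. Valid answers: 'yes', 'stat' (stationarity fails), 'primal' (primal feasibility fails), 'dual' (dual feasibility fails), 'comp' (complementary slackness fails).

Gradient of f: grad f(x) = Q x + c = (6, 7)
Constraint values g_i(x) = a_i^T x - b_i:
  g_1((-1, -3)) = -3
  g_2((-1, -3)) = 0
Stationarity residual: grad f(x) + sum_i lambda_i a_i = (3, -2)
  -> stationarity FAILS
Primal feasibility (all g_i <= 0): OK
Dual feasibility (all lambda_i >= 0): OK
Complementary slackness (lambda_i * g_i(x) = 0 for all i): OK

Verdict: the first failing condition is stationarity -> stat.

stat


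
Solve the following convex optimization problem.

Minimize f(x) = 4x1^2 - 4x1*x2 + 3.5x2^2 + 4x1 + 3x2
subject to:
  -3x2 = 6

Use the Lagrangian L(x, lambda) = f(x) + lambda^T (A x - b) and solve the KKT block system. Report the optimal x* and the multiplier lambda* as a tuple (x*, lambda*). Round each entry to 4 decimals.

Form the Lagrangian:
  L(x, lambda) = (1/2) x^T Q x + c^T x + lambda^T (A x - b)
Stationarity (grad_x L = 0): Q x + c + A^T lambda = 0.
Primal feasibility: A x = b.

This gives the KKT block system:
  [ Q   A^T ] [ x     ]   [-c ]
  [ A    0  ] [ lambda ] = [ b ]

Solving the linear system:
  x*      = (-1.5, -2)
  lambda* = (-1.6667)
  f(x*)   = -1

x* = (-1.5, -2), lambda* = (-1.6667)


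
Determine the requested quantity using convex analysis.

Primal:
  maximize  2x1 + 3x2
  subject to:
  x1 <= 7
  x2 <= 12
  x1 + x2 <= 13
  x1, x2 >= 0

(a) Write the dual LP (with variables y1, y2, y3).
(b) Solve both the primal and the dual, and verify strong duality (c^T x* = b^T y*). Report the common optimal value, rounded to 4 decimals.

The standard primal-dual pair for 'max c^T x s.t. A x <= b, x >= 0' is:
  Dual:  min b^T y  s.t.  A^T y >= c,  y >= 0.

So the dual LP is:
  minimize  7y1 + 12y2 + 13y3
  subject to:
    y1 + y3 >= 2
    y2 + y3 >= 3
    y1, y2, y3 >= 0

Solving the primal: x* = (1, 12).
  primal value c^T x* = 38.
Solving the dual: y* = (0, 1, 2).
  dual value b^T y* = 38.
Strong duality: c^T x* = b^T y*. Confirmed.

38


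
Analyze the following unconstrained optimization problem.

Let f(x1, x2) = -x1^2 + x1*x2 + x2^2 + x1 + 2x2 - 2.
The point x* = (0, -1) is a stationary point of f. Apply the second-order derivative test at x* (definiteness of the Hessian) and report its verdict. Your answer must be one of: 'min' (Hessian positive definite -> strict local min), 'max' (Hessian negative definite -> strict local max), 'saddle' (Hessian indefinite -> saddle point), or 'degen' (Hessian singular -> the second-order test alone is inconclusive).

Compute the Hessian H = grad^2 f:
  H = [[-2, 1], [1, 2]]
Verify stationarity: grad f(x*) = H x* + g = (0, 0).
Eigenvalues of H: -2.2361, 2.2361.
Eigenvalues have mixed signs, so H is indefinite -> x* is a saddle point.

saddle


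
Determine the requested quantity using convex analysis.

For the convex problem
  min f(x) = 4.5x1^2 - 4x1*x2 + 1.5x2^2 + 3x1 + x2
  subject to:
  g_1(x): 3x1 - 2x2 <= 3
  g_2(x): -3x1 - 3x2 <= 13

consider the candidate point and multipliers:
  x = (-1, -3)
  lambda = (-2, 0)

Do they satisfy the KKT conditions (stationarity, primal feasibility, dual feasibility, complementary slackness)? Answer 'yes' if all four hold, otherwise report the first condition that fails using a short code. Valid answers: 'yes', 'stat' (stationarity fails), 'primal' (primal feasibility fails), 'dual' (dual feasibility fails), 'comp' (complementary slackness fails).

Gradient of f: grad f(x) = Q x + c = (6, -4)
Constraint values g_i(x) = a_i^T x - b_i:
  g_1((-1, -3)) = 0
  g_2((-1, -3)) = -1
Stationarity residual: grad f(x) + sum_i lambda_i a_i = (0, 0)
  -> stationarity OK
Primal feasibility (all g_i <= 0): OK
Dual feasibility (all lambda_i >= 0): FAILS
Complementary slackness (lambda_i * g_i(x) = 0 for all i): OK

Verdict: the first failing condition is dual_feasibility -> dual.

dual


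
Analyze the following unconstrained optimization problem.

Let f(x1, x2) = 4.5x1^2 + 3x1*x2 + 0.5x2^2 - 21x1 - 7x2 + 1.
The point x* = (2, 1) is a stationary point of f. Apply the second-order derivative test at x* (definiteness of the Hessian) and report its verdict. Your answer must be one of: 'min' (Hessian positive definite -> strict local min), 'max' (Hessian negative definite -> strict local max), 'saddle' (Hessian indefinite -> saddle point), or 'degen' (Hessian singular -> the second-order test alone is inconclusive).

Compute the Hessian H = grad^2 f:
  H = [[9, 3], [3, 1]]
Verify stationarity: grad f(x*) = H x* + g = (0, 0).
Eigenvalues of H: 0, 10.
H has a zero eigenvalue (singular; positive semidefinite but not definite), so H is neither positive definite, negative definite, nor indefinite. The second-order test alone is inconclusive -> degen.
(Indeed, f is constant along the null direction of H through x*, so x* is not a strict local extremum.)

degen


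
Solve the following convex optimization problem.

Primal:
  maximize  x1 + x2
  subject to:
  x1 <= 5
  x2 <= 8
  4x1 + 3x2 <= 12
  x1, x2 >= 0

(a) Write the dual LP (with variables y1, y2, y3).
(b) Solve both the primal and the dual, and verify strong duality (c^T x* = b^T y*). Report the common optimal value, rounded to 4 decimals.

The standard primal-dual pair for 'max c^T x s.t. A x <= b, x >= 0' is:
  Dual:  min b^T y  s.t.  A^T y >= c,  y >= 0.

So the dual LP is:
  minimize  5y1 + 8y2 + 12y3
  subject to:
    y1 + 4y3 >= 1
    y2 + 3y3 >= 1
    y1, y2, y3 >= 0

Solving the primal: x* = (0, 4).
  primal value c^T x* = 4.
Solving the dual: y* = (0, 0, 0.3333).
  dual value b^T y* = 4.
Strong duality: c^T x* = b^T y*. Confirmed.

4


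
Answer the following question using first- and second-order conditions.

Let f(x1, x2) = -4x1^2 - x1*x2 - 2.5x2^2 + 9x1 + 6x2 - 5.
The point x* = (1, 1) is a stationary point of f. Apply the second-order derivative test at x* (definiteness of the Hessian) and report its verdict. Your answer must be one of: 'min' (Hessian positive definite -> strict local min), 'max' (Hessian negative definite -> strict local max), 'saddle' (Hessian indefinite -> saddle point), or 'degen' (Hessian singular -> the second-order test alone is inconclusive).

Compute the Hessian H = grad^2 f:
  H = [[-8, -1], [-1, -5]]
Verify stationarity: grad f(x*) = H x* + g = (0, 0).
Eigenvalues of H: -8.3028, -4.6972.
Both eigenvalues < 0, so H is negative definite -> x* is a strict local max.

max


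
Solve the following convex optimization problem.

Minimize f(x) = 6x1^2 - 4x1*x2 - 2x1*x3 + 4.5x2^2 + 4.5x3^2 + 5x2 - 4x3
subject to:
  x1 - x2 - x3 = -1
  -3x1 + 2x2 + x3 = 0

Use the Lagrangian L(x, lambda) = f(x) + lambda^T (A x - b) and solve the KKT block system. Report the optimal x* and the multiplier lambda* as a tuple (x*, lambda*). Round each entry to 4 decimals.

Form the Lagrangian:
  L(x, lambda) = (1/2) x^T Q x + c^T x + lambda^T (A x - b)
Stationarity (grad_x L = 0): Q x + c + A^T lambda = 0.
Primal feasibility: A x = b.

This gives the KKT block system:
  [ Q   A^T ] [ x     ]   [-c ]
  [ A    0  ] [ lambda ] = [ b ]

Solving the linear system:
  x*      = (0.4889, -0.0222, 1.5111)
  lambda* = (14.4, 5.7778)
  f(x*)   = 4.1222

x* = (0.4889, -0.0222, 1.5111), lambda* = (14.4, 5.7778)


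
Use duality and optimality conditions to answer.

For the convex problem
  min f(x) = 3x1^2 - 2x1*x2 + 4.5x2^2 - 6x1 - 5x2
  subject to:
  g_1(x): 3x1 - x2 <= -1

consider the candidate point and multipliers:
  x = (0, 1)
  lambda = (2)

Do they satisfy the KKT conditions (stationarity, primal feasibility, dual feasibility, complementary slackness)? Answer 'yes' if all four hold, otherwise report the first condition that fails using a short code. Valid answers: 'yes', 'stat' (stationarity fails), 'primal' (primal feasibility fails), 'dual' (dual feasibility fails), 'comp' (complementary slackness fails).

Gradient of f: grad f(x) = Q x + c = (-8, 4)
Constraint values g_i(x) = a_i^T x - b_i:
  g_1((0, 1)) = 0
Stationarity residual: grad f(x) + sum_i lambda_i a_i = (-2, 2)
  -> stationarity FAILS
Primal feasibility (all g_i <= 0): OK
Dual feasibility (all lambda_i >= 0): OK
Complementary slackness (lambda_i * g_i(x) = 0 for all i): OK

Verdict: the first failing condition is stationarity -> stat.

stat


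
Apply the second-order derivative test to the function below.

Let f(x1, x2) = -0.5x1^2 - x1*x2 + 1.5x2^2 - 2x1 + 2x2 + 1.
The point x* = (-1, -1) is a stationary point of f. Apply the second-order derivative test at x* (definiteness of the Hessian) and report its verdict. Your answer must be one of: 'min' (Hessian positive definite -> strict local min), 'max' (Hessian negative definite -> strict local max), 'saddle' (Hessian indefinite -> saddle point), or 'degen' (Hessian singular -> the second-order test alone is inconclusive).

Compute the Hessian H = grad^2 f:
  H = [[-1, -1], [-1, 3]]
Verify stationarity: grad f(x*) = H x* + g = (0, 0).
Eigenvalues of H: -1.2361, 3.2361.
Eigenvalues have mixed signs, so H is indefinite -> x* is a saddle point.

saddle


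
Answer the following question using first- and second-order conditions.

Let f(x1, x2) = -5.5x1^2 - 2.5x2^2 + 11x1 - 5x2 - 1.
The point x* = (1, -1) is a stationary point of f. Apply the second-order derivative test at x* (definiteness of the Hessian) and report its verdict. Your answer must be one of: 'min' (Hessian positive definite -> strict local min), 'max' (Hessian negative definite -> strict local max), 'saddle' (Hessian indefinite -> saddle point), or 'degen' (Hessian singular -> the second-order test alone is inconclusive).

Compute the Hessian H = grad^2 f:
  H = [[-11, 0], [0, -5]]
Verify stationarity: grad f(x*) = H x* + g = (0, 0).
Eigenvalues of H: -11, -5.
Both eigenvalues < 0, so H is negative definite -> x* is a strict local max.

max


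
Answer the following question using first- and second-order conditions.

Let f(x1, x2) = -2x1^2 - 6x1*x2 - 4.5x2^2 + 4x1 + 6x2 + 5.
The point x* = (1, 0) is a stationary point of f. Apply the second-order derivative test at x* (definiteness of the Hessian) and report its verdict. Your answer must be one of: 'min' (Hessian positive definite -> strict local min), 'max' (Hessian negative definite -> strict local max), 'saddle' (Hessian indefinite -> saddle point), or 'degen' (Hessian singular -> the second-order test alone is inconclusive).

Compute the Hessian H = grad^2 f:
  H = [[-4, -6], [-6, -9]]
Verify stationarity: grad f(x*) = H x* + g = (0, 0).
Eigenvalues of H: -13, 0.
H has a zero eigenvalue (singular; negative semidefinite but not definite), so H is neither positive definite, negative definite, nor indefinite. The second-order test alone is inconclusive -> degen.
(Indeed, f is constant along the null direction of H through x*, so x* is not a strict local extremum.)

degen


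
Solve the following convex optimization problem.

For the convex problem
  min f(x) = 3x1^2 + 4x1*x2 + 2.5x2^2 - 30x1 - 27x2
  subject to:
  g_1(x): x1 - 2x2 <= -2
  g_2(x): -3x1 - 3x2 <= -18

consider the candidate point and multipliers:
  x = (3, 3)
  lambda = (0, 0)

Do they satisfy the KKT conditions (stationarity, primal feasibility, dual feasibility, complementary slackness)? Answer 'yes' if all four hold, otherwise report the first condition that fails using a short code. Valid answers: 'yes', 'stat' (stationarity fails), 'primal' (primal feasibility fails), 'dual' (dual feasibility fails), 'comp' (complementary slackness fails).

Gradient of f: grad f(x) = Q x + c = (0, 0)
Constraint values g_i(x) = a_i^T x - b_i:
  g_1((3, 3)) = -1
  g_2((3, 3)) = 0
Stationarity residual: grad f(x) + sum_i lambda_i a_i = (0, 0)
  -> stationarity OK
Primal feasibility (all g_i <= 0): OK
Dual feasibility (all lambda_i >= 0): OK
Complementary slackness (lambda_i * g_i(x) = 0 for all i): OK

Verdict: yes, KKT holds.

yes
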